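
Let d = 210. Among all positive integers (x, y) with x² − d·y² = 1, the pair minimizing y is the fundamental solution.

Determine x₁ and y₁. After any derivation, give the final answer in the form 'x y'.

√210 = [14; 2,28, …], period ℓ=2 (even) → k=1
step 0: (14, 1)  from 14·(1,0) + (0,1)
step 1: (29, 2)  from 2·(14,1) + (1,0)
(x₁, y₁) = (29, 2);  29² − 210·2² = 1 ✓

29 2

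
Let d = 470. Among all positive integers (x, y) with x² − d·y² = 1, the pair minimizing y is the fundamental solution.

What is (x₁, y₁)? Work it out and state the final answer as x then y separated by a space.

√470 = [21; 1,2,8,2,1,42, …], period ℓ=6 (even) → k=5
step 0: (21, 1)  from 21·(1,0) + (0,1)
…
step 2: (65, 3)  from 2·(22,1) + (21,1)
step 3: (542, 25)  from 8·(65,3) + (22,1)
step 4: (1149, 53)  from 2·(542,25) + (65,3)
step 5: (1691, 78)  from 1·(1149,53) + (542,25)
fundamental: x₁=1691, y₁=78  (since 2859481 − 470·6084 = 1)

1691 78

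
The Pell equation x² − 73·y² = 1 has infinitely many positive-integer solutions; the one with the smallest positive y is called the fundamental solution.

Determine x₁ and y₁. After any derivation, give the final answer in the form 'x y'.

√73 = [8; 1,1,5,5,1,1,16, …], period ℓ=7 (odd) → k=13
k=0  a_k=8  p_k/q_k = 8/1
k=1  a_k=1  p_k/q_k = 9/1
…
k=9  a_k=1  p_k/q_k = 36406/4261
k=10  a_k=5  p_k/q_k = 200767/23498
…
k=12  a_k=1  p_k/q_k = 1241008/145249
k=13  a_k=1  p_k/q_k = 2281249/267000
→ (2281249, 267000).  Check: 2281249²=5204097000001, 73·267000²=5204097000000, difference 1.

2281249 267000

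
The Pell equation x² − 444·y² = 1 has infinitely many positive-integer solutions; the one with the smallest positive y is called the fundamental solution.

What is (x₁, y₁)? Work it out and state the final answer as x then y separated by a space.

√444 = [21; 14,42, …], period ℓ=2 (even) → k=1
step 0: (21, 1)  from 21·(1,0) + (0,1)
step 1: (295, 14)  from 14·(21,1) + (1,0)
(x₁, y₁) = (295, 14);  295² − 444·14² = 1 ✓

295 14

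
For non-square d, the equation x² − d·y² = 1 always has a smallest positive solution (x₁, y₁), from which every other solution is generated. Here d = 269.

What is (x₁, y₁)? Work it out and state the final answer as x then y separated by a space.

d=269: √d = [16; 2,2,32] (ℓ=3, odd), read p_5/q_5
k=0  a_k=16  p_k/q_k = 16/1
…
k=3  a_k=32  p_k/q_k = 2657/162
k=4  a_k=2  p_k/q_k = 5396/329
k=5  a_k=2  p_k/q_k = 13449/820
(x₁, y₁) = (13449, 820);  13449² − 269·820² = 1 ✓

13449 820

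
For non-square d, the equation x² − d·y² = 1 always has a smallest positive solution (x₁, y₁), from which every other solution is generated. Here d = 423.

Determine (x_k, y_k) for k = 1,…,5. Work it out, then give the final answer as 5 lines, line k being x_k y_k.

4607 224
42448897 2063936
391124132351 19017106080
3603817713033217 175223613357184
33205576016763929087 1614510354455987296

[20; 1,1,3,4,3,1,1,40] for √423; ℓ=8 ⇒ convergent index 7
i=0: a=20 ⇒ p=20, q=1
…
i=2: a=1 ⇒ p=41, q=2
i=3: a=3 ⇒ p=144, q=7
i=4: a=4 ⇒ p=617, q=30
i=5: a=3 ⇒ p=1995, q=97
i=6: a=1 ⇒ p=2612, q=127
i=7: a=1 ⇒ p=4607, q=224
fundamental: x₁=4607, y₁=224  (since 21224449 − 423·50176 = 1)
k=2:  x_2 = 4607·4607+423·224·224 = 42448897,  y_2 = 4607·224+224·4607 = 2063936
k=3:  x_3 = 4607·42448897+423·224·2063936 = 391124132351,  y_3 = 4607·2063936+224·42448897 = 19017106080
k=4:  x_4 = 4607·391124132351+423·224·19017106080 = 3603817713033217,  y_4 = 4607·19017106080+224·391124132351 = 175223613357184
k=5:  x_5 = 4607·3603817713033217+423·224·175223613357184 = 33205576016763929087,  y_5 = 4607·175223613357184+224·3603817713033217 = 1614510354455987296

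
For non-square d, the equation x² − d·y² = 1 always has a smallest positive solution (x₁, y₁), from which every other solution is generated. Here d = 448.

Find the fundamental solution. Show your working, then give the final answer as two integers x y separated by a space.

√448 = [21; 6,42, …], period ℓ=2 (even) → k=1
i=0: a=21 ⇒ p=21, q=1
i=1: a=6 ⇒ p=127, q=6
fundamental: x₁=127, y₁=6  (since 16129 − 448·36 = 1)

127 6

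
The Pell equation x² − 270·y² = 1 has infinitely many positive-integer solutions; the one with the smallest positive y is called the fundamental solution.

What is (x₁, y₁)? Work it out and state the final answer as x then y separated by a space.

5291 322

√270 = [16; 2,3,6,3,2,32, …], period ℓ=6 (even) → k=5
a_0=16:  p_0=16·1+0=16,  q_0=16·0+1=1
a_1=2:  p_1=2·16+1=33,  q_1=2·1+0=2
a_2=3:  p_2=3·33+16=115,  q_2=3·2+1=7
a_3=6:  p_3=6·115+33=723,  q_3=6·7+2=44
a_4=3:  p_4=3·723+115=2284,  q_4=3·44+7=139
a_5=2:  p_5=2·2284+723=5291,  q_5=2·139+44=322
fundamental: x₁=5291, y₁=322  (since 27994681 − 270·103684 = 1)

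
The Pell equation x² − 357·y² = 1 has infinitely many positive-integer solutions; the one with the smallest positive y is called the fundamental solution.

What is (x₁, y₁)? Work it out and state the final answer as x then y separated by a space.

d=357: √d = [18; 1,8,2,8,1,36] (ℓ=6, even), read p_5/q_5
i=0: a=18 ⇒ p=18, q=1
i=1: a=1 ⇒ p=19, q=1
i=2: a=8 ⇒ p=170, q=9
i=3: a=2 ⇒ p=359, q=19
i=4: a=8 ⇒ p=3042, q=161
i=5: a=1 ⇒ p=3401, q=180
(x₁, y₁) = (3401, 180);  3401² − 357·180² = 1 ✓

3401 180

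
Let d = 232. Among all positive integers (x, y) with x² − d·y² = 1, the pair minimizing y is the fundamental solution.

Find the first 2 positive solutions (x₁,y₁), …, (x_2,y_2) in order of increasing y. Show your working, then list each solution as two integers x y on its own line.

√232 → a₀=15, period (4,3,7,3,4,30); ℓ=6 even so k=5
k=0  a_k=15  p_k/q_k = 15/1
…
k=2  a_k=3  p_k/q_k = 198/13
…
k=4  a_k=3  p_k/q_k = 4539/298
k=5  a_k=4  p_k/q_k = 19603/1287
→ (19603, 1287).  Check: 19603²=384277609, 232·1287²=384277608, difference 1.
(19603+1287√232)^2 = 768555217 + 50458122√232

19603 1287
768555217 50458122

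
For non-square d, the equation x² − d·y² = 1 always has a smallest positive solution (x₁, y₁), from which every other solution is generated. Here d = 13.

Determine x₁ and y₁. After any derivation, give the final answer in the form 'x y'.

649 180

[3; 1,1,1,1,6] for √13; ℓ=5 ⇒ convergent index 9
step 0: (3, 1)  from 3·(1,0) + (0,1)
…
step 2: (7, 2)  from 1·(4,1) + (3,1)
step 3: (11, 3)  from 1·(7,2) + (4,1)
step 4: (18, 5)  from 1·(11,3) + (7,2)
step 5: (119, 33)  from 6·(18,5) + (11,3)
step 6: (137, 38)  from 1·(119,33) + (18,5)
step 7: (256, 71)  from 1·(137,38) + (119,33)
step 8: (393, 109)  from 1·(256,71) + (137,38)
step 9: (649, 180)  from 1·(393,109) + (256,71)
(x₁, y₁) = (649, 180);  649² − 13·180² = 1 ✓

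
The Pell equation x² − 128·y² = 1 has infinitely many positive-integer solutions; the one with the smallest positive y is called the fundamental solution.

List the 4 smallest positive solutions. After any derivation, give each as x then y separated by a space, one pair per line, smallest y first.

[11; 3,5,3,22] for √128; ℓ=4 ⇒ convergent index 3
a_0=11:  p_0=11·1+0=11,  q_0=11·0+1=1
…
a_2=5:  p_2=5·34+11=181,  q_2=5·3+1=16
a_3=3:  p_3=3·181+34=577,  q_3=3·16+3=51
fundamental: x₁=577, y₁=51  (since 332929 − 128·2601 = 1)
(577+51√128)^2 = 665857 + 58854√128
(577+51√128)^3 = 768398401 + 67917465√128
(577+51√128)^4 = 886731088897 + 78376695756√128

577 51
665857 58854
768398401 67917465
886731088897 78376695756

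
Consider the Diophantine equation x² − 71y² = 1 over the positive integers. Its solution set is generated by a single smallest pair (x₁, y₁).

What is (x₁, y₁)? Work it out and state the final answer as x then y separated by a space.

3480 413

√71 = [8; 2,2,1,7,1,2,2,16, …], period ℓ=8 (even) → k=7
a_0=8:  p_0=8·1+0=8,  q_0=8·0+1=1
a_1=2:  p_1=2·8+1=17,  q_1=2·1+0=2
a_2=2:  p_2=2·17+8=42,  q_2=2·2+1=5
…
a_4=7:  p_4=7·59+42=455,  q_4=7·7+5=54
a_5=1:  p_5=1·455+59=514,  q_5=1·54+7=61
a_6=2:  p_6=2·514+455=1483,  q_6=2·61+54=176
a_7=2:  p_7=2·1483+514=3480,  q_7=2·176+61=413
fundamental: x₁=3480, y₁=413  (since 12110400 − 71·170569 = 1)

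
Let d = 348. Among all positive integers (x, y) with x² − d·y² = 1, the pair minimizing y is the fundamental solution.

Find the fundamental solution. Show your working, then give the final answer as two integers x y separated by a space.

√348 = [18; 1,1,1,8,1,1,1,36, …], period ℓ=8 (even) → k=7
i=0: a=18 ⇒ p=18, q=1
i=1: a=1 ⇒ p=19, q=1
…
i=3: a=1 ⇒ p=56, q=3
i=4: a=8 ⇒ p=485, q=26
i=5: a=1 ⇒ p=541, q=29
i=6: a=1 ⇒ p=1026, q=55
i=7: a=1 ⇒ p=1567, q=84
→ (1567, 84).  Check: 1567²=2455489, 348·84²=2455488, difference 1.

1567 84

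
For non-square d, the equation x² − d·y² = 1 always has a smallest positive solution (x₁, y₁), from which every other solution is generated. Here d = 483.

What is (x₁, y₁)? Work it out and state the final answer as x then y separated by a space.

22 1

√483 → a₀=21, period (1,42); ℓ=2 even so k=1
k=0  a_k=21  p_k/q_k = 21/1
k=1  a_k=1  p_k/q_k = 22/1
(x₁, y₁) = (22, 1);  22² − 483·1² = 1 ✓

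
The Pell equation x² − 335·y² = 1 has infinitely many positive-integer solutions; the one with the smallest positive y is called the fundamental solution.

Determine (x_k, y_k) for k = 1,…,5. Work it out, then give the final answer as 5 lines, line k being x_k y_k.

604 33
729631 39864
881393644 48155679
1064722792321 58172020368
1286184251730124 70271752448865

d=335: √d = [18; 3,3,3,36] (ℓ=4, even), read p_3/q_3
i=0: a=18 ⇒ p=18, q=1
…
i=2: a=3 ⇒ p=183, q=10
i=3: a=3 ⇒ p=604, q=33
fundamental: x₁=604, y₁=33  (since 364816 − 335·1089 = 1)
(604+33√335)^2 = 729631 + 39864√335
(604+33√335)^3 = 881393644 + 48155679√335
(604+33√335)^4 = 1064722792321 + 58172020368√335
(604+33√335)^5 = 1286184251730124 + 70271752448865√335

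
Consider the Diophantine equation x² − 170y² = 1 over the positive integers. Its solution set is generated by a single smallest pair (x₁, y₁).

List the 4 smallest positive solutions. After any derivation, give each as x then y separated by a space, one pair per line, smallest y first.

339 26
229841 17628
155831859 11951758
105653770561 8103274296

√170 → a₀=13, period (26); ℓ=1 odd so k=1
step 0: (13, 1)  from 13·(1,0) + (0,1)
step 1: (339, 26)  from 26·(13,1) + (1,0)
(x₁, y₁) = (339, 26);  339² − 170·26² = 1 ✓
n=2: (339,26)∘(339,26) = (339·339+170·26·26, 339·26+26·339) = (229841,17628)
n=3: (229841,17628)∘(339,26) = (339·229841+170·26·17628, 339·17628+26·229841) = (155831859,11951758)
n=4: (155831859,11951758)∘(339,26) = (339·155831859+170·26·11951758, 339·11951758+26·155831859) = (105653770561,8103274296)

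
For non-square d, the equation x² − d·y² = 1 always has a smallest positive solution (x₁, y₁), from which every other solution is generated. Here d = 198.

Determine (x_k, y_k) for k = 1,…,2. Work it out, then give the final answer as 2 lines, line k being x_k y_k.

197 14
77617 5516

√198 = [14; 14,28, …], period ℓ=2 (even) → k=1
k=0  a_k=14  p_k/q_k = 14/1
k=1  a_k=14  p_k/q_k = 197/14
(x₁, y₁) = (197, 14);  197² − 198·14² = 1 ✓
(197+14√198)^2 = 77617 + 5516√198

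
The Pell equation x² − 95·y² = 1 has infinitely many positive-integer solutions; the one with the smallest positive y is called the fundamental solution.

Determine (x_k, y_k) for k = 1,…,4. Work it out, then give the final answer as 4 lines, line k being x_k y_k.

√95 → a₀=9, period (1,2,1,18); ℓ=4 even so k=3
k=0  a_k=9  p_k/q_k = 9/1
k=1  a_k=1  p_k/q_k = 10/1
k=2  a_k=2  p_k/q_k = 29/3
k=3  a_k=1  p_k/q_k = 39/4
(x₁, y₁) = (39, 4);  39² − 95·4² = 1 ✓
(39+4√95)^2 = 3041 + 312√95
(39+4√95)^3 = 237159 + 24332√95
(39+4√95)^4 = 18495361 + 1897584√95

39 4
3041 312
237159 24332
18495361 1897584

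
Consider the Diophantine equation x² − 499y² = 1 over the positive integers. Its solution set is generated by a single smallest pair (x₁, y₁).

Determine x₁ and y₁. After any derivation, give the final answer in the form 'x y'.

4490 201

[22; 2,1,21,1,2,44] for √499; ℓ=6 ⇒ convergent index 5
step 0: (22, 1)  from 22·(1,0) + (0,1)
…
step 2: (67, 3)  from 1·(45,2) + (22,1)
step 3: (1452, 65)  from 21·(67,3) + (45,2)
step 4: (1519, 68)  from 1·(1452,65) + (67,3)
step 5: (4490, 201)  from 2·(1519,68) + (1452,65)
→ (4490, 201).  Check: 4490²=20160100, 499·201²=20160099, difference 1.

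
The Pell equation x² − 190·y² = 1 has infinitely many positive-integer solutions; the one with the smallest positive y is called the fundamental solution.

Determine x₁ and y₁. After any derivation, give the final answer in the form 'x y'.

d=190: √d = [13; 1,3,1,1,1,…,3,1,26] (ℓ=14, even), read p_13/q_13
a_0=13:  p_0=13·1+0=13,  q_0=13·0+1=1
a_1=1:  p_1=1·13+1=14,  q_1=1·1+0=1
a_2=3:  p_2=3·14+13=55,  q_2=3·1+1=4
…
a_4=1:  p_4=1·69+55=124,  q_4=1·5+4=9
a_5=1:  p_5=1·124+69=193,  q_5=1·9+5=14
a_6=2:  p_6=2·193+124=510,  q_6=2·14+9=37
a_7=2:  p_7=2·510+193=1213,  q_7=2·37+14=88
a_8=2:  p_8=2·1213+510=2936,  q_8=2·88+37=213
a_9=1:  p_9=1·2936+1213=4149,  q_9=1·213+88=301
a_10=1:  p_10=1·4149+2936=7085,  q_10=1·301+213=514
a_11=1:  p_11=1·7085+4149=11234,  q_11=1·514+301=815
a_12=3:  p_12=3·11234+7085=40787,  q_12=3·815+514=2959
a_13=1:  p_13=1·40787+11234=52021,  q_13=1·2959+815=3774
→ (52021, 3774).  Check: 52021²=2706184441, 190·3774²=2706184440, difference 1.

52021 3774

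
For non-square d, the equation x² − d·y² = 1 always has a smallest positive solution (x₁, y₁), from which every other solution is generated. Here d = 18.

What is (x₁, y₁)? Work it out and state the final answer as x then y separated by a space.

d=18: √d = [4; 4,8] (ℓ=2, even), read p_1/q_1
k=0  a_k=4  p_k/q_k = 4/1
k=1  a_k=4  p_k/q_k = 17/4
(x₁, y₁) = (17, 4);  17² − 18·4² = 1 ✓

17 4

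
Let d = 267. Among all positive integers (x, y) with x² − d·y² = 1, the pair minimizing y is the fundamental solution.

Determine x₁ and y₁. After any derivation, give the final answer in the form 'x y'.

[16; 2,1,15,1,2,32] for √267; ℓ=6 ⇒ convergent index 5
step 0: (16, 1)  from 16·(1,0) + (0,1)
…
step 2: (49, 3)  from 1·(33,2) + (16,1)
step 3: (768, 47)  from 15·(49,3) + (33,2)
step 4: (817, 50)  from 1·(768,47) + (49,3)
step 5: (2402, 147)  from 2·(817,50) + (768,47)
→ (2402, 147).  Check: 2402²=5769604, 267·147²=5769603, difference 1.

2402 147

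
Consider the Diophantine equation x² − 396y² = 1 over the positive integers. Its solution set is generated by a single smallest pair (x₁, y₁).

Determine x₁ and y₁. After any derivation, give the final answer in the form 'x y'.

[19; 1,8,1,38] for √396; ℓ=4 ⇒ convergent index 3
k=0  a_k=19  p_k/q_k = 19/1
k=1  a_k=1  p_k/q_k = 20/1
k=2  a_k=8  p_k/q_k = 179/9
k=3  a_k=1  p_k/q_k = 199/10
→ (199, 10).  Check: 199²=39601, 396·10²=39600, difference 1.

199 10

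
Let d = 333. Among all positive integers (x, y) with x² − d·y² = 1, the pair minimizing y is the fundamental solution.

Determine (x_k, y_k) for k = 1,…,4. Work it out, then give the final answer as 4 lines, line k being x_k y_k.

d=333: √d = [18; 4,36] (ℓ=2, even), read p_1/q_1
k=0  a_k=18  p_k/q_k = 18/1
k=1  a_k=4  p_k/q_k = 73/4
fundamental: x₁=73, y₁=4  (since 5329 − 333·16 = 1)
(x_2, y_2) = (73·73 + 333·4·4, 73·4 + 4·73) = (10657, 584)
(x_3, y_3) = (73·10657 + 333·4·584, 73·584 + 4·10657) = (1555849, 85260)
(x_4, y_4) = (73·1555849 + 333·4·85260, 73·85260 + 4·1555849) = (227143297, 12447376)

73 4
10657 584
1555849 85260
227143297 12447376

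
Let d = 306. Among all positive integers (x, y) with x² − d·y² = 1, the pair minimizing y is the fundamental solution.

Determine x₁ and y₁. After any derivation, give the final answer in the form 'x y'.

√306 → a₀=17, period (2,34); ℓ=2 even so k=1
k=0  a_k=17  p_k/q_k = 17/1
k=1  a_k=2  p_k/q_k = 35/2
(x₁, y₁) = (35, 2);  35² − 306·2² = 1 ✓

35 2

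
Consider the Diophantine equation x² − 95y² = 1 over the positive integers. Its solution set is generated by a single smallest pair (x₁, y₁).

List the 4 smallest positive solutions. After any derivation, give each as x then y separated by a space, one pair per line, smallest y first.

[9; 1,2,1,18] for √95; ℓ=4 ⇒ convergent index 3
k=0  a_k=9  p_k/q_k = 9/1
k=1  a_k=1  p_k/q_k = 10/1
k=2  a_k=2  p_k/q_k = 29/3
k=3  a_k=1  p_k/q_k = 39/4
fundamental: x₁=39, y₁=4  (since 1521 − 95·16 = 1)
k=2:  x_2 = 39·39+95·4·4 = 3041,  y_2 = 39·4+4·39 = 312
k=3:  x_3 = 39·3041+95·4·312 = 237159,  y_3 = 39·312+4·3041 = 24332
k=4:  x_4 = 39·237159+95·4·24332 = 18495361,  y_4 = 39·24332+4·237159 = 1897584

39 4
3041 312
237159 24332
18495361 1897584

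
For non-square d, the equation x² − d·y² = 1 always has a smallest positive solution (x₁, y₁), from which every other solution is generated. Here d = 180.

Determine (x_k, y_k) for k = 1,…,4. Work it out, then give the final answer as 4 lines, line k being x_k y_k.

√180 = [13; 2,2,2,26, …], period ℓ=4 (even) → k=3
k=0  a_k=13  p_k/q_k = 13/1
…
k=2  a_k=2  p_k/q_k = 67/5
k=3  a_k=2  p_k/q_k = 161/12
→ (161, 12).  Check: 161²=25921, 180·12²=25920, difference 1.
k=2:  x_2 = 161·161+180·12·12 = 51841,  y_2 = 161·12+12·161 = 3864
k=3:  x_3 = 161·51841+180·12·3864 = 16692641,  y_3 = 161·3864+12·51841 = 1244196
k=4:  x_4 = 161·16692641+180·12·1244196 = 5374978561,  y_4 = 161·1244196+12·16692641 = 400627248

161 12
51841 3864
16692641 1244196
5374978561 400627248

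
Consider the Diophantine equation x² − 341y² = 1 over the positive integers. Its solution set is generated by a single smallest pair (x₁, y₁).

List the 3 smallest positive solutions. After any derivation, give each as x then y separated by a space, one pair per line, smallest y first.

10626551 575460
225847172311201 12230310076920
4799952989541519968951 259932027556408030380

√341 = [18; 2,6,1,8,2,…,6,2,36, …], period ℓ=14 (even) → k=13
i=0: a=18 ⇒ p=18, q=1
i=1: a=2 ⇒ p=37, q=2
…
i=11: a=1 ⇒ p=718667, q=38918
i=12: a=6 ⇒ p=4953942, q=268271
i=13: a=2 ⇒ p=10626551, q=575460
fundamental: x₁=10626551, y₁=575460  (since 112923586155601 − 341·331154211600 = 1)
(x_2, y_2) = (10626551·10626551 + 341·575460·575460, 10626551·575460 + 575460·10626551) = (225847172311201, 12230310076920)
(x_3, y_3) = (10626551·225847172311201 + 341·575460·12230310076920, 10626551·12230310076920 + 575460·225847172311201) = (4799952989541519968951, 259932027556408030380)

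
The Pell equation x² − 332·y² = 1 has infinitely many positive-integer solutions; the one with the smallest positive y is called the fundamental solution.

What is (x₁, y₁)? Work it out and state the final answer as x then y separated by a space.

13447 738

[18; 4,1,1,8,1,1,4,36] for √332; ℓ=8 ⇒ convergent index 7
k=0  a_k=18  p_k/q_k = 18/1
k=1  a_k=4  p_k/q_k = 73/4
k=2  a_k=1  p_k/q_k = 91/5
…
k=6  a_k=1  p_k/q_k = 2970/163
k=7  a_k=4  p_k/q_k = 13447/738
→ (13447, 738).  Check: 13447²=180821809, 332·738²=180821808, difference 1.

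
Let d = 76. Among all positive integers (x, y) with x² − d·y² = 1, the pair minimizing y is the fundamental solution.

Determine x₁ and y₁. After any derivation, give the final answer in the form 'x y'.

√76 = [8; 1,2,1,1,5,4,5,1,1,2,1,16, …], period ℓ=12 (even) → k=11
a_0=8:  p_0=8·1+0=8,  q_0=8·0+1=1
a_1=1:  p_1=1·8+1=9,  q_1=1·1+0=1
a_2=2:  p_2=2·9+8=26,  q_2=2·1+1=3
…
a_4=1:  p_4=1·35+26=61,  q_4=1·4+3=7
…
a_6=4:  p_6=4·340+61=1421,  q_6=4·39+7=163
…
a_10=2:  p_10=2·16311+8866=41488,  q_10=2·1871+1017=4759
a_11=1:  p_11=1·41488+16311=57799,  q_11=1·4759+1871=6630
fundamental: x₁=57799, y₁=6630  (since 3340724401 − 76·43956900 = 1)

57799 6630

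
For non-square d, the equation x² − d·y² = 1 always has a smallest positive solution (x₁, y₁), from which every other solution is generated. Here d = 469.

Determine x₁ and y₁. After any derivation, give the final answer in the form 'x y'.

[21; 1,1,1,10,6,10,1,1,1,42] for √469; ℓ=10 ⇒ convergent index 9
a_0=21:  p_0=21·1+0=21,  q_0=21·0+1=1
a_1=1:  p_1=1·21+1=22,  q_1=1·1+0=1
…
a_4=10:  p_4=10·65+43=693,  q_4=10·3+2=32
a_5=6:  p_5=6·693+65=4223,  q_5=6·32+3=195
a_6=10:  p_6=10·4223+693=42923,  q_6=10·195+32=1982
a_7=1:  p_7=1·42923+4223=47146,  q_7=1·1982+195=2177
a_8=1:  p_8=1·47146+42923=90069,  q_8=1·2177+1982=4159
a_9=1:  p_9=1·90069+47146=137215,  q_9=1·4159+2177=6336
(x₁, y₁) = (137215, 6336);  137215² − 469·6336² = 1 ✓

137215 6336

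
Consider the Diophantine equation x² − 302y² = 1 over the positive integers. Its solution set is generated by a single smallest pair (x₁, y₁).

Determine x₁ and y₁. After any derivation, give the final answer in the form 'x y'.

[17; 2,1,1,1,4,…,1,2,34] for √302; ℓ=16 ⇒ convergent index 15
step 0: (17, 1)  from 17·(1,0) + (0,1)
step 1: (35, 2)  from 2·(17,1) + (1,0)
…
step 4: (139, 8)  from 1·(87,5) + (52,3)
…
step 6: (1425, 82)  from 2·(643,37) + (139,8)
…
step 14: (1617193, 93059)  from 1·(1042237,59974) + (574956,33085)
step 15: (4276623, 246092)  from 2·(1617193,93059) + (1042237,59974)
(x₁, y₁) = (4276623, 246092);  4276623² − 302·246092² = 1 ✓

4276623 246092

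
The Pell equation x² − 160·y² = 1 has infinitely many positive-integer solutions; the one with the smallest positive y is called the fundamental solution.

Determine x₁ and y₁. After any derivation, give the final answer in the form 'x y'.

721 57

√160 = [12; 1,1,1,5,1,1,1,24, …], period ℓ=8 (even) → k=7
step 0: (12, 1)  from 12·(1,0) + (0,1)
step 1: (13, 1)  from 1·(12,1) + (1,0)
step 2: (25, 2)  from 1·(13,1) + (12,1)
step 3: (38, 3)  from 1·(25,2) + (13,1)
…
step 6: (468, 37)  from 1·(253,20) + (215,17)
step 7: (721, 57)  from 1·(468,37) + (253,20)
fundamental: x₁=721, y₁=57  (since 519841 − 160·3249 = 1)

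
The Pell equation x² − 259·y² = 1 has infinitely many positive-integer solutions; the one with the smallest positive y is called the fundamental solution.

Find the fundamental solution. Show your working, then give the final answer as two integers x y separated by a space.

847225 52644

[16; 10,1,2,3,4,3,2,1,10,32] for √259; ℓ=10 ⇒ convergent index 9
a_0=16:  p_0=16·1+0=16,  q_0=16·0+1=1
…
a_2=1:  p_2=1·161+16=177,  q_2=1·10+1=11
a_3=2:  p_3=2·177+161=515,  q_3=2·11+10=32
…
a_6=3:  p_6=3·7403+1722=23931,  q_6=3·460+107=1487
…
a_8=1:  p_8=1·55265+23931=79196,  q_8=1·3434+1487=4921
a_9=10:  p_9=10·79196+55265=847225,  q_9=10·4921+3434=52644
fundamental: x₁=847225, y₁=52644  (since 717790200625 − 259·2771390736 = 1)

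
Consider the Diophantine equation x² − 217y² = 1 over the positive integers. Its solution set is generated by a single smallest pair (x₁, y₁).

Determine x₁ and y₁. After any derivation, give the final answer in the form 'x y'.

d=217: √d = [14; 1,2,1,2,1,…,2,1,28] (ℓ=16, even), read p_15/q_15
a_0=14:  p_0=14·1+0=14,  q_0=14·0+1=1
a_1=1:  p_1=1·14+1=15,  q_1=1·1+0=1
…
a_3=1:  p_3=1·44+15=59,  q_3=1·3+1=4
…
a_5=1:  p_5=1·162+59=221,  q_5=1·11+4=15
…
a_8=4:  p_8=4·3668+383=15055,  q_8=4·249+26=1022
…
a_13=1:  p_13=1·740980+293381=1034361,  q_13=1·50301+19916=70217
a_14=2:  p_14=2·1034361+740980=2809702,  q_14=2·70217+50301=190735
a_15=1:  p_15=1·2809702+1034361=3844063,  q_15=1·190735+70217=260952
→ (3844063, 260952).  Check: 3844063²=14776820347969, 217·260952²=14776820347968, difference 1.

3844063 260952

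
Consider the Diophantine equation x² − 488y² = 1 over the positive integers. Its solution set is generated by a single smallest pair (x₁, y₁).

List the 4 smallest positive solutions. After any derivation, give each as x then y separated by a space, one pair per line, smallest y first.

[22; 11,44] for √488; ℓ=2 ⇒ convergent index 1
k=0  a_k=22  p_k/q_k = 22/1
k=1  a_k=11  p_k/q_k = 243/11
(x₁, y₁) = (243, 11);  243² − 488·11² = 1 ✓
(x_2, y_2) = (243·243 + 488·11·11, 243·11 + 11·243) = (118097, 5346)
(x_3, y_3) = (243·118097 + 488·11·5346, 243·5346 + 11·118097) = (57394899, 2598145)
(x_4, y_4) = (243·57394899 + 488·11·2598145, 243·2598145 + 11·57394899) = (27893802817, 1262693124)

243 11
118097 5346
57394899 2598145
27893802817 1262693124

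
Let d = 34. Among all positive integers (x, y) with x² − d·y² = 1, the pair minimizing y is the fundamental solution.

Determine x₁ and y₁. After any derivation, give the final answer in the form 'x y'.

35 6

√34 → a₀=5, period (1,4,1,10); ℓ=4 even so k=3
i=0: a=5 ⇒ p=5, q=1
i=1: a=1 ⇒ p=6, q=1
i=2: a=4 ⇒ p=29, q=5
i=3: a=1 ⇒ p=35, q=6
→ (35, 6).  Check: 35²=1225, 34·6²=1224, difference 1.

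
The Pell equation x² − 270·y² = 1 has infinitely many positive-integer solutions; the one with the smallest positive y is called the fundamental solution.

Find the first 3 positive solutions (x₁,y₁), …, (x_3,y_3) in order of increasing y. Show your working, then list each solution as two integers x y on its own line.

5291 322
55989361 3407404
592479412811 36057148806

[16; 2,3,6,3,2,32] for √270; ℓ=6 ⇒ convergent index 5
k=0  a_k=16  p_k/q_k = 16/1
k=1  a_k=2  p_k/q_k = 33/2
k=2  a_k=3  p_k/q_k = 115/7
k=3  a_k=6  p_k/q_k = 723/44
k=4  a_k=3  p_k/q_k = 2284/139
k=5  a_k=2  p_k/q_k = 5291/322
(x₁, y₁) = (5291, 322);  5291² − 270·322² = 1 ✓
n=2: (5291,322)∘(5291,322) = (5291·5291+270·322·322, 5291·322+322·5291) = (55989361,3407404)
n=3: (55989361,3407404)∘(5291,322) = (5291·55989361+270·322·3407404, 5291·3407404+322·55989361) = (592479412811,36057148806)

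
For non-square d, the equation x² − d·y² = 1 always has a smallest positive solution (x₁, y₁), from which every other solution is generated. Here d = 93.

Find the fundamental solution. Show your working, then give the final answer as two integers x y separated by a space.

12151 1260

d=93: √d = [9; 1,1,1,4,6,4,1,1,1,18] (ℓ=10, even), read p_9/q_9
a_0=9:  p_0=9·1+0=9,  q_0=9·0+1=1
a_1=1:  p_1=1·9+1=10,  q_1=1·1+0=1
a_2=1:  p_2=1·10+9=19,  q_2=1·1+1=2
a_3=1:  p_3=1·19+10=29,  q_3=1·2+1=3
a_4=4:  p_4=4·29+19=135,  q_4=4·3+2=14
a_5=6:  p_5=6·135+29=839,  q_5=6·14+3=87
a_6=4:  p_6=4·839+135=3491,  q_6=4·87+14=362
…
a_8=1:  p_8=1·4330+3491=7821,  q_8=1·449+362=811
a_9=1:  p_9=1·7821+4330=12151,  q_9=1·811+449=1260
fundamental: x₁=12151, y₁=1260  (since 147646801 − 93·1587600 = 1)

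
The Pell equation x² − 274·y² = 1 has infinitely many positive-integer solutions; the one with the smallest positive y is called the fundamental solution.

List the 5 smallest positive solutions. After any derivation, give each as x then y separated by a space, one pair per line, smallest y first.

3959299 239190
31352097142801 1894049455620
248264653730785753699 14998216231173381570
1965907990503261255572251201 118764845051735182903983240
15567235081782895307198186429982499 940451064496965117656884702915950

√274 = [16; 1,1,4,4,1,1,32, …], period ℓ=7 (odd) → k=13
i=0: a=16 ⇒ p=16, q=1
i=1: a=1 ⇒ p=17, q=1
i=2: a=1 ⇒ p=33, q=2
i=3: a=4 ⇒ p=149, q=9
i=4: a=4 ⇒ p=629, q=38
i=5: a=1 ⇒ p=778, q=47
i=6: a=1 ⇒ p=1407, q=85
…
i=9: a=1 ⇒ p=93011, q=5619
i=10: a=4 ⇒ p=419253, q=25328
i=11: a=4 ⇒ p=1770023, q=106931
i=12: a=1 ⇒ p=2189276, q=132259
i=13: a=1 ⇒ p=3959299, q=239190
fundamental: x₁=3959299, y₁=239190  (since 15676048571401 − 274·57211856100 = 1)
(3959299+239190√274)^2 = 31352097142801 + 1894049455620√274
(3959299+239190√274)^3 = 248264653730785753699 + 14998216231173381570√274
(3959299+239190√274)^4 = 1965907990503261255572251201 + 118764845051735182903983240√274
(3959299+239190√274)^5 = 15567235081782895307198186429982499 + 940451064496965117656884702915950√274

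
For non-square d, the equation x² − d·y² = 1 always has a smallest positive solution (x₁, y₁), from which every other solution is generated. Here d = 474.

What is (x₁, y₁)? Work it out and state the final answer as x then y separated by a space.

√474 → a₀=21, period (1,3,2,1,1,…,3,1,42); ℓ=14 even so k=13
i=0: a=21 ⇒ p=21, q=1
i=1: a=1 ⇒ p=22, q=1
…
i=3: a=2 ⇒ p=196, q=9
…
i=6: a=1 ⇒ p=762, q=35
…
i=12: a=3 ⇒ p=149331, q=6859
i=13: a=1 ⇒ p=193549, q=8890
fundamental: x₁=193549, y₁=8890  (since 37461215401 − 474·79032100 = 1)

193549 8890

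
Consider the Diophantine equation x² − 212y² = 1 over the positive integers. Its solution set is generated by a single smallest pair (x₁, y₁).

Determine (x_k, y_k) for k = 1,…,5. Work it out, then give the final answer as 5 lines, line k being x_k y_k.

66249 4550
8777860001 602865900
1163048894346249 79878526013650
154101652394311440001 10583744939153731800
20418160737778428282906249 1402325036868112630022750

√212 → a₀=14, period (1,1,3,1,1,…,1,1,28); ℓ=14 even so k=13
a_0=14:  p_0=14·1+0=14,  q_0=14·0+1=1
…
a_3=3:  p_3=3·29+15=102,  q_3=3·2+1=7
a_4=1:  p_4=1·102+29=131,  q_4=1·7+2=9
a_5=1:  p_5=1·131+102=233,  q_5=1·9+7=16
a_6=1:  p_6=1·233+131=364,  q_6=1·16+9=25
…
a_9=1:  p_9=1·2781+2417=5198,  q_9=1·191+166=357
…
a_12=1:  p_12=1·29135+7979=37114,  q_12=1·2001+548=2549
a_13=1:  p_13=1·37114+29135=66249,  q_13=1·2549+2001=4550
fundamental: x₁=66249, y₁=4550  (since 4388930001 − 212·20702500 = 1)
(x_2, y_2) = (66249·66249 + 212·4550·4550, 66249·4550 + 4550·66249) = (8777860001, 602865900)
(x_3, y_3) = (66249·8777860001 + 212·4550·602865900, 66249·602865900 + 4550·8777860001) = (1163048894346249, 79878526013650)
(x_4, y_4) = (66249·1163048894346249 + 212·4550·79878526013650, 66249·79878526013650 + 4550·1163048894346249) = (154101652394311440001, 10583744939153731800)
(x_5, y_5) = (66249·154101652394311440001 + 212·4550·10583744939153731800, 66249·10583744939153731800 + 4550·154101652394311440001) = (20418160737778428282906249, 1402325036868112630022750)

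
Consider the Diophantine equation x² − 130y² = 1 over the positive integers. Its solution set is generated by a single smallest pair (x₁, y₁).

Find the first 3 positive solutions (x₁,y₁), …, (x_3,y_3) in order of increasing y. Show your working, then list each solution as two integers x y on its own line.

6499 570
84474001 7408860
1097993058499 96300361710

√130 = [11; 2,2,22, …], period ℓ=3 (odd) → k=5
i=0: a=11 ⇒ p=11, q=1
i=1: a=2 ⇒ p=23, q=2
…
i=4: a=2 ⇒ p=2611, q=229
i=5: a=2 ⇒ p=6499, q=570
(x₁, y₁) = (6499, 570);  6499² − 130·570² = 1 ✓
(6499+570√130)^2 = 84474001 + 7408860√130
(6499+570√130)^3 = 1097993058499 + 96300361710√130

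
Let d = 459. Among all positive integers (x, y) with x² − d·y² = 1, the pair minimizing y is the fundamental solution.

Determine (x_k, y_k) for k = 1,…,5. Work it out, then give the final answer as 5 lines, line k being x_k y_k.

499850 23331
499700044999 23324000700
499550134985000450 23317003499766669
499400269944005249820001 23310008398693414998600
499250449862522498110069999250 23303015396150489970600653331

√459 = [21; 2,2,1,4,21,4,1,2,2,42, …], period ℓ=10 (even) → k=9
a_0=21:  p_0=21·1+0=21,  q_0=21·0+1=1
a_1=2:  p_1=2·21+1=43,  q_1=2·1+0=2
…
a_3=1:  p_3=1·107+43=150,  q_3=1·5+2=7
a_4=4:  p_4=4·150+107=707,  q_4=4·7+5=33
…
a_6=4:  p_6=4·14997+707=60695,  q_6=4·700+33=2833
a_7=1:  p_7=1·60695+14997=75692,  q_7=1·2833+700=3533
a_8=2:  p_8=2·75692+60695=212079,  q_8=2·3533+2833=9899
a_9=2:  p_9=2·212079+75692=499850,  q_9=2·9899+3533=23331
(x₁, y₁) = (499850, 23331);  499850² − 459·23331² = 1 ✓
(499850+23331√459)^2 = 499700044999 + 23324000700√459
(499850+23331√459)^3 = 499550134985000450 + 23317003499766669√459
(499850+23331√459)^4 = 499400269944005249820001 + 23310008398693414998600√459
(499850+23331√459)^5 = 499250449862522498110069999250 + 23303015396150489970600653331√459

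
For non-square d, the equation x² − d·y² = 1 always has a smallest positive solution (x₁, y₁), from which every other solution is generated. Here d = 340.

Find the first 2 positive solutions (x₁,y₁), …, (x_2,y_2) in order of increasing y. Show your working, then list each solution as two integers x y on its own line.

√340 = [18; 2,3,1,1,1,…,3,2,36, …], period ℓ=14 (even) → k=13
step 0: (18, 1)  from 18·(1,0) + (0,1)
step 1: (37, 2)  from 2·(18,1) + (1,0)
step 2: (129, 7)  from 3·(37,2) + (18,1)
step 3: (166, 9)  from 1·(129,7) + (37,2)
…
step 7: (6509, 353)  from 8·(756,41) + (461,25)
step 8: (7265, 394)  from 1·(6509,353) + (756,41)
step 9: (13774, 747)  from 1·(7265,394) + (6509,353)
step 10: (21039, 1141)  from 1·(13774,747) + (7265,394)
…
step 12: (125478, 6805)  from 3·(34813,1888) + (21039,1141)
step 13: (285769, 15498)  from 2·(125478,6805) + (34813,1888)
→ (285769, 15498).  Check: 285769²=81663921361, 340·15498²=81663921360, difference 1.
k=2:  x_2 = 285769·285769+340·15498·15498 = 163327842721,  y_2 = 285769·15498+15498·285769 = 8857695924

285769 15498
163327842721 8857695924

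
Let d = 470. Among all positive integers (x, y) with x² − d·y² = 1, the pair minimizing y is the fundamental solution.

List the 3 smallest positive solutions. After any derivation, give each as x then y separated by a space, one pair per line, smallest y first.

[21; 1,2,8,2,1,42] for √470; ℓ=6 ⇒ convergent index 5
k=0  a_k=21  p_k/q_k = 21/1
k=1  a_k=1  p_k/q_k = 22/1
k=2  a_k=2  p_k/q_k = 65/3
k=3  a_k=8  p_k/q_k = 542/25
k=4  a_k=2  p_k/q_k = 1149/53
k=5  a_k=1  p_k/q_k = 1691/78
(x₁, y₁) = (1691, 78);  1691² − 470·78² = 1 ✓
k=2:  x_2 = 1691·1691+470·78·78 = 5718961,  y_2 = 1691·78+78·1691 = 263796
k=3:  x_3 = 1691·5718961+470·78·263796 = 19341524411,  y_3 = 1691·263796+78·5718961 = 892157994

1691 78
5718961 263796
19341524411 892157994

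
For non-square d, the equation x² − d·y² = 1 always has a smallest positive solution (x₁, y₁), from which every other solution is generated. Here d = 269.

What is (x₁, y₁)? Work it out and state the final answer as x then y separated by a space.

13449 820

√269 → a₀=16, period (2,2,32); ℓ=3 odd so k=5
k=0  a_k=16  p_k/q_k = 16/1
…
k=2  a_k=2  p_k/q_k = 82/5
k=3  a_k=32  p_k/q_k = 2657/162
k=4  a_k=2  p_k/q_k = 5396/329
k=5  a_k=2  p_k/q_k = 13449/820
fundamental: x₁=13449, y₁=820  (since 180875601 − 269·672400 = 1)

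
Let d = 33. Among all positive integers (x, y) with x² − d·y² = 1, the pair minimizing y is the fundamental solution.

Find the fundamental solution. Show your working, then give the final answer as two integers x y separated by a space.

d=33: √d = [5; 1,2,1,10] (ℓ=4, even), read p_3/q_3
step 0: (5, 1)  from 5·(1,0) + (0,1)
step 1: (6, 1)  from 1·(5,1) + (1,0)
step 2: (17, 3)  from 2·(6,1) + (5,1)
step 3: (23, 4)  from 1·(17,3) + (6,1)
→ (23, 4).  Check: 23²=529, 33·4²=528, difference 1.

23 4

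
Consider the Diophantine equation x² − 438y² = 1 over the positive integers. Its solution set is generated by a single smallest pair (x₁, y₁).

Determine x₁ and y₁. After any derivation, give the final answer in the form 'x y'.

√438 → a₀=20, period (1,12,1,40); ℓ=4 even so k=3
i=0: a=20 ⇒ p=20, q=1
…
i=2: a=12 ⇒ p=272, q=13
i=3: a=1 ⇒ p=293, q=14
→ (293, 14).  Check: 293²=85849, 438·14²=85848, difference 1.

293 14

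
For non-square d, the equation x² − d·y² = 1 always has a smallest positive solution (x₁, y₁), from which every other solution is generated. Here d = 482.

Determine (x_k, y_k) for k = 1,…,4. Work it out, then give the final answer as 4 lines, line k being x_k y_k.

483 22
466577 21252
450712899 20529410
435388193857 19831388808

[21; 1,20,1,42] for √482; ℓ=4 ⇒ convergent index 3
i=0: a=21 ⇒ p=21, q=1
i=1: a=1 ⇒ p=22, q=1
i=2: a=20 ⇒ p=461, q=21
i=3: a=1 ⇒ p=483, q=22
→ (483, 22).  Check: 483²=233289, 482·22²=233288, difference 1.
n=2: (483,22)∘(483,22) = (483·483+482·22·22, 483·22+22·483) = (466577,21252)
n=3: (466577,21252)∘(483,22) = (483·466577+482·22·21252, 483·21252+22·466577) = (450712899,20529410)
n=4: (450712899,20529410)∘(483,22) = (483·450712899+482·22·20529410, 483·20529410+22·450712899) = (435388193857,19831388808)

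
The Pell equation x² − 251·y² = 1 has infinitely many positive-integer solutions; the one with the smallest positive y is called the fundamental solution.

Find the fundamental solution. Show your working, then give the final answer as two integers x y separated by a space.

√251 = [15; 1,5,2,1,2,…,5,1,30, …], period ℓ=14 (even) → k=13
k=0  a_k=15  p_k/q_k = 15/1
k=1  a_k=1  p_k/q_k = 16/1
k=2  a_k=5  p_k/q_k = 95/6
k=3  a_k=2  p_k/q_k = 206/13
k=4  a_k=1  p_k/q_k = 301/19
…
k=6  a_k=2  p_k/q_k = 1917/121
…
k=8  a_k=2  p_k/q_k = 61043/3853
…
k=10  a_k=1  p_k/q_k = 212692/13425
k=11  a_k=2  p_k/q_k = 577033/36422
k=12  a_k=5  p_k/q_k = 3097857/195535
k=13  a_k=1  p_k/q_k = 3674890/231957
fundamental: x₁=3674890, y₁=231957  (since 13504816512100 − 251·53804049849 = 1)

3674890 231957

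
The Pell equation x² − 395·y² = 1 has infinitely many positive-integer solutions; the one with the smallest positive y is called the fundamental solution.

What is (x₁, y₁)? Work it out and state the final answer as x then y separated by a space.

159 8

√395 = [19; 1,6,1,38, …], period ℓ=4 (even) → k=3
k=0  a_k=19  p_k/q_k = 19/1
k=1  a_k=1  p_k/q_k = 20/1
k=2  a_k=6  p_k/q_k = 139/7
k=3  a_k=1  p_k/q_k = 159/8
fundamental: x₁=159, y₁=8  (since 25281 − 395·64 = 1)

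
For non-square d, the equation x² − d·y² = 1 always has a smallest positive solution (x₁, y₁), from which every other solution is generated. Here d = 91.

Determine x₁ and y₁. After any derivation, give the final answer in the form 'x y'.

1574 165

d=91: √d = [9; 1,1,5,1,5,1,1,18] (ℓ=8, even), read p_7/q_7
step 0: (9, 1)  from 9·(1,0) + (0,1)
step 1: (10, 1)  from 1·(9,1) + (1,0)
step 2: (19, 2)  from 1·(10,1) + (9,1)
…
step 4: (124, 13)  from 1·(105,11) + (19,2)
step 5: (725, 76)  from 5·(124,13) + (105,11)
step 6: (849, 89)  from 1·(725,76) + (124,13)
step 7: (1574, 165)  from 1·(849,89) + (725,76)
fundamental: x₁=1574, y₁=165  (since 2477476 − 91·27225 = 1)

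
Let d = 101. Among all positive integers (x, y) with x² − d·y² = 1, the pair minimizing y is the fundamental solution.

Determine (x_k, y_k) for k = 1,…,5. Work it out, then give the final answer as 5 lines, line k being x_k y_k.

√101 = [10; 20, …], period ℓ=1 (odd) → k=1
i=0: a=10 ⇒ p=10, q=1
i=1: a=20 ⇒ p=201, q=20
fundamental: x₁=201, y₁=20  (since 40401 − 101·400 = 1)
(201+20√101)^2 = 80801 + 8040√101
(201+20√101)^3 = 32481801 + 3232060√101
(201+20√101)^4 = 13057603201 + 1299280080√101
(201+20√101)^5 = 5249124005001 + 522307360100√101

201 20
80801 8040
32481801 3232060
13057603201 1299280080
5249124005001 522307360100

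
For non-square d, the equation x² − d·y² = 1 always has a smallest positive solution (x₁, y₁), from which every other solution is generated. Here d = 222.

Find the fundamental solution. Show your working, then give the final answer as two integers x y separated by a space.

√222 = [14; 1,8,1,28, …], period ℓ=4 (even) → k=3
a_0=14:  p_0=14·1+0=14,  q_0=14·0+1=1
…
a_2=8:  p_2=8·15+14=134,  q_2=8·1+1=9
a_3=1:  p_3=1·134+15=149,  q_3=1·9+1=10
(x₁, y₁) = (149, 10);  149² − 222·10² = 1 ✓

149 10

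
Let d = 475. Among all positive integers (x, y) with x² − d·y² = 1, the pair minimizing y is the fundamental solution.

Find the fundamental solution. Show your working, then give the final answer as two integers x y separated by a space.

√475 → a₀=21, period (1,3,1,6,2,6,1,3,1,42); ℓ=10 even so k=9
i=0: a=21 ⇒ p=21, q=1
i=1: a=1 ⇒ p=22, q=1
…
i=3: a=1 ⇒ p=109, q=5
…
i=5: a=2 ⇒ p=1591, q=73
i=6: a=6 ⇒ p=10287, q=472
i=7: a=1 ⇒ p=11878, q=545
i=8: a=3 ⇒ p=45921, q=2107
i=9: a=1 ⇒ p=57799, q=2652
fundamental: x₁=57799, y₁=2652  (since 3340724401 − 475·7033104 = 1)

57799 2652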